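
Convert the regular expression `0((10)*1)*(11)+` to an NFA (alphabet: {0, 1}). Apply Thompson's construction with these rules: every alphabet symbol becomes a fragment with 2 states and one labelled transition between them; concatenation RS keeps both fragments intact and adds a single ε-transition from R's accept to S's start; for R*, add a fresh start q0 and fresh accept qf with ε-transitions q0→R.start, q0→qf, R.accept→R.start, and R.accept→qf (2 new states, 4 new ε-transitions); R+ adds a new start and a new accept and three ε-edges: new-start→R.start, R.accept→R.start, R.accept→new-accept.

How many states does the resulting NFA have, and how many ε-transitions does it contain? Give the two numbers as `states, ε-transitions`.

Recursing over subexpressions:
Each of the 6 symbol leaves contributes 2 states and 0 ε-transitions.
  10 → 4 states, 1 ε-transition
  (10)* → 6 states, 5 ε-transitions
  (10)*1 → 8 states, 6 ε-transitions
  ((10)*1)* → 10 states, 10 ε-transitions
  11 → 4 states, 1 ε-transition
  (11)+ → 6 states, 4 ε-transitions
  0((10)*1)*(11)+ → 18 states, 16 ε-transitions

18, 16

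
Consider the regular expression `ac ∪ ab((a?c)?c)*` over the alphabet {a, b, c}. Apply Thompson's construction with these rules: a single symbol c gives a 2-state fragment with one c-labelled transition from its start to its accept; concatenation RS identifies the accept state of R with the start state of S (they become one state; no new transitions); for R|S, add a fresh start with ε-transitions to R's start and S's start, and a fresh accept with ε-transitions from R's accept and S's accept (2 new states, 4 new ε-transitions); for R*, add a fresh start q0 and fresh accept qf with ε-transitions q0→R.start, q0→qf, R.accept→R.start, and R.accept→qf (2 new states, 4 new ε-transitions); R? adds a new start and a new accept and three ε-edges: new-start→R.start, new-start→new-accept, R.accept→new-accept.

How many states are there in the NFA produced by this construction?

17

By structural recursion:
Each of the 7 symbol leaves contributes a 2-state fragment.
  ac — 3 states
  a? — 4 states
  a?c — 5 states
  (a?c)? — 7 states
  (a?c)?c — 8 states
  ((a?c)?c)* — 10 states
  ab((a?c)?c)* — 12 states
  ac ∪ ab((a?c)?c)* — 17 states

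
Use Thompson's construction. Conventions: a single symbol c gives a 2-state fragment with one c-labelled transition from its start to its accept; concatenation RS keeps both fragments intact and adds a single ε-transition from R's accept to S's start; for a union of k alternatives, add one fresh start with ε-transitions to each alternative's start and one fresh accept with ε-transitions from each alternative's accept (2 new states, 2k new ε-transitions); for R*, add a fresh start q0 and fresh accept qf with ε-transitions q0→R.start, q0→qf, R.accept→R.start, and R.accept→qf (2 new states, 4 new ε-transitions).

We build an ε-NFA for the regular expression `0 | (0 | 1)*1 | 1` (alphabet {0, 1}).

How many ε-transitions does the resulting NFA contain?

15

Recursing over subexpressions:
Each of the 5 symbol leaves contributes 0 ε-transitions.
  0 | 1 : 4 ε-transitions
  (0 | 1)* : 8 ε-transitions
  (0 | 1)*1 : 9 ε-transitions
  0 | (0 | 1)*1 | 1 : 15 ε-transitions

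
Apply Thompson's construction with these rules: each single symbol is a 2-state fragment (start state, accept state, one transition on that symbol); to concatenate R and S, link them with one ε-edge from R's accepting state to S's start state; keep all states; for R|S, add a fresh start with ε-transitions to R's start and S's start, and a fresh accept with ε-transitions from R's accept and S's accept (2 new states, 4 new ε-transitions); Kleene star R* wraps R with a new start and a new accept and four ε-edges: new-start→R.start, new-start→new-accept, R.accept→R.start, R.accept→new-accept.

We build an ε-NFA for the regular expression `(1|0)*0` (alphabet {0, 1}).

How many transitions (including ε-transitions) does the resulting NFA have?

By structural recursion:
Each of the 3 symbol leaves contributes 1 transition (1 symbol, 0 ε).
  1|0 : 6 transitions (2 symbol, 4 ε)
  (1|0)* : 10 transitions (2 symbol, 8 ε)
  (1|0)*0 : 12 transitions (3 symbol, 9 ε)

12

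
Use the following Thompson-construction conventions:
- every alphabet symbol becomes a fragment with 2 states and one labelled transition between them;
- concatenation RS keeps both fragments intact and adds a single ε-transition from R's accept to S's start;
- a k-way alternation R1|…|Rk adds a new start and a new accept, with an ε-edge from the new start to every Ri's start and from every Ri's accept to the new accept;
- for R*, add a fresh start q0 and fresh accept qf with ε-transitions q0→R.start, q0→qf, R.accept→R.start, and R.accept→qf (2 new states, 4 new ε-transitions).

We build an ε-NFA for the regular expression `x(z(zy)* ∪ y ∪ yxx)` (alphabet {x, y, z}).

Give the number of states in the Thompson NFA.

Recursing over subexpressions:
Each of the 8 symbol leaves contributes a 2-state fragment.
  zy = 4 states
  (zy)* = 6 states
  z(zy)* = 8 states
  yxx = 6 states
  z(zy)* ∪ y ∪ yxx = 18 states
  x(z(zy)* ∪ y ∪ yxx) = 20 states

20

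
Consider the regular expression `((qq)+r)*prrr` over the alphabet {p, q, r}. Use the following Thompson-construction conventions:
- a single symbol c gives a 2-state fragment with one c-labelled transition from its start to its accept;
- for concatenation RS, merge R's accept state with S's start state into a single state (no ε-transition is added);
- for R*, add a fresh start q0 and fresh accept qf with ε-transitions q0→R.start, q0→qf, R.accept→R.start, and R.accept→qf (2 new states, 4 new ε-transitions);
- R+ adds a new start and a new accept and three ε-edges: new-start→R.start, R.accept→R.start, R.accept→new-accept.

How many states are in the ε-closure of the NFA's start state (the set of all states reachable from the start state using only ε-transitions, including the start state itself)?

4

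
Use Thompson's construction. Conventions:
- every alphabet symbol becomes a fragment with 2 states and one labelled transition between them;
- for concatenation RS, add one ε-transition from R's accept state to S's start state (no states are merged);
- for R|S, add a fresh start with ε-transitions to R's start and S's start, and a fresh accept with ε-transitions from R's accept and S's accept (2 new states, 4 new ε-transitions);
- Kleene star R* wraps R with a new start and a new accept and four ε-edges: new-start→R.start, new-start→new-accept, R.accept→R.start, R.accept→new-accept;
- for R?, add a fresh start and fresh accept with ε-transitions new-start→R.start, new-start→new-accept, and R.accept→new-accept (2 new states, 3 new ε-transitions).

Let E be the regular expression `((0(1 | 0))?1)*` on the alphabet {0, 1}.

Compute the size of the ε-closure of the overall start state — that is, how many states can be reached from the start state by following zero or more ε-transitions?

Work bottom-up. For each fragment F, track |ε-closure(F.start)| and whether F's accept lies in that closure (i.e. whether F accepts ε). A single-symbol fragment has closure size 1 and does not accept ε.
  1 | 0 → new start ε-reaches every alternative's start; none of them accept ε, so the new accept is not reached: |ε-closure| = 1 + 1 + 1 = 3
  0(1 | 0) → same as the first factor's closure: |ε-closure| = 1
  (0(1 | 0))? → new start has ε-edges to the inner start and to the new accept, so |ε-closure| = 2 + 1 = 3
  (0(1 | 0))?1 → |ε-closure| = 3 + 1 = 4 (closure spills across the concat boundary because the left factor accepts ε)
  ((0(1 | 0))?1)* → new start has ε-edges to the inner start and to the new accept, so |ε-closure| = 2 + 4 = 6

6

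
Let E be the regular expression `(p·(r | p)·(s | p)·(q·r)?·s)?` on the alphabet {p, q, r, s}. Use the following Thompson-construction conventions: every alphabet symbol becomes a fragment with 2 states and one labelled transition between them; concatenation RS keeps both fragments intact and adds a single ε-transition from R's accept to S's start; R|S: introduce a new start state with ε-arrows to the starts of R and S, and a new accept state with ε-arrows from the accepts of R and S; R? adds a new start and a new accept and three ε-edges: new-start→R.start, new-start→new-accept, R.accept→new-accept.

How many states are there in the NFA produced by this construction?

By structural recursion:
Each of the 8 symbol leaves contributes a 2-state fragment.
  r | p — 6 states
  s | p — 6 states
  q·r — 4 states
  (q·r)? — 6 states
  p·(r | p)·(s | p)·(q·r)?·s — 22 states
  (p·(r | p)·(s | p)·(q·r)?·s)? — 24 states

24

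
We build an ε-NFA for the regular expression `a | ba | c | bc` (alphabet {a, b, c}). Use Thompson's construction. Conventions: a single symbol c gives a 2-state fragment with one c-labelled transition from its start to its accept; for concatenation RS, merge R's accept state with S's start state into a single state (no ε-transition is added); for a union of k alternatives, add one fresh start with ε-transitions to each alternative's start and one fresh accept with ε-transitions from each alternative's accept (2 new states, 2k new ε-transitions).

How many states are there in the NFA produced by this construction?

Bottom-up over the parse tree:
Each of the 6 symbol leaves contributes a 2-state fragment.
  ba : 3 states
  bc : 3 states
  a | ba | c | bc : 12 states

12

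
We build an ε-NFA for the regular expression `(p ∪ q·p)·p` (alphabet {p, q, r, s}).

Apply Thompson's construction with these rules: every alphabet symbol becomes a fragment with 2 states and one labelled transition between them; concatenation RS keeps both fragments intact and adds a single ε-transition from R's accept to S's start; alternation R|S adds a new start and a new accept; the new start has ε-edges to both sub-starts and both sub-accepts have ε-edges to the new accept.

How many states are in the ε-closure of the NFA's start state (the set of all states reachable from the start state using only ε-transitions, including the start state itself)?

Work bottom-up. For each fragment F, track |ε-closure(F.start)| and whether F's accept lies in that closure (i.e. whether F accepts ε). A single-symbol fragment has closure size 1 and does not accept ε.
  q·p : same as the first factor's closure: |closure| = 1
  p ∪ q·p : new start ε-reaches every alternative's start; none of them accept ε, so the new accept is not reached: |closure| = 1 + 1 + 1 = 3
  (p ∪ q·p)·p : |closure| equals the left operand's closure size = 3 (its accept is not ε-reachable, so the closure stops there)

3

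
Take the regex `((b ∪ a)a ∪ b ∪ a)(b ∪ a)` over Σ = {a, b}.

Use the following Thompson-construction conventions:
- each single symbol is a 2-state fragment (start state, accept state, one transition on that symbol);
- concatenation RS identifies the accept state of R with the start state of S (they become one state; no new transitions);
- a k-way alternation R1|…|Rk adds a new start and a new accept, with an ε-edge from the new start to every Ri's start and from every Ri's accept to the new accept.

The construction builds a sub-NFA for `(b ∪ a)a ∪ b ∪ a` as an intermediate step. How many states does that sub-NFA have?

13

Fragment for `(b ∪ a)a ∪ b ∪ a`:
Each of the 5 symbol leaves contributes a 2-state fragment.
  b ∪ a = 6 states
  (b ∪ a)a = 7 states
  (b ∪ a)a ∪ b ∪ a = 13 states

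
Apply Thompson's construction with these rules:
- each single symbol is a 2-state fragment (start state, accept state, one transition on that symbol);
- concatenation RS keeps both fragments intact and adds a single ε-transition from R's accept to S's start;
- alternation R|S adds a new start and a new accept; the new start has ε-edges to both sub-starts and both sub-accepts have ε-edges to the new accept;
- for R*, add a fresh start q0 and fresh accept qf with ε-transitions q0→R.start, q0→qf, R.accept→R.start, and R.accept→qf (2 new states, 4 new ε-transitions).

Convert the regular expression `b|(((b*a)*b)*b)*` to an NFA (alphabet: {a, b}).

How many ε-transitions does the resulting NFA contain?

23

Bottom-up over the parse tree:
Each of the 5 symbol leaves contributes 0 ε-transitions.
  b* → 4 ε-transitions
  b*a → 5 ε-transitions
  (b*a)* → 9 ε-transitions
  (b*a)*b → 10 ε-transitions
  ((b*a)*b)* → 14 ε-transitions
  ((b*a)*b)*b → 15 ε-transitions
  (((b*a)*b)*b)* → 19 ε-transitions
  b|(((b*a)*b)*b)* → 23 ε-transitions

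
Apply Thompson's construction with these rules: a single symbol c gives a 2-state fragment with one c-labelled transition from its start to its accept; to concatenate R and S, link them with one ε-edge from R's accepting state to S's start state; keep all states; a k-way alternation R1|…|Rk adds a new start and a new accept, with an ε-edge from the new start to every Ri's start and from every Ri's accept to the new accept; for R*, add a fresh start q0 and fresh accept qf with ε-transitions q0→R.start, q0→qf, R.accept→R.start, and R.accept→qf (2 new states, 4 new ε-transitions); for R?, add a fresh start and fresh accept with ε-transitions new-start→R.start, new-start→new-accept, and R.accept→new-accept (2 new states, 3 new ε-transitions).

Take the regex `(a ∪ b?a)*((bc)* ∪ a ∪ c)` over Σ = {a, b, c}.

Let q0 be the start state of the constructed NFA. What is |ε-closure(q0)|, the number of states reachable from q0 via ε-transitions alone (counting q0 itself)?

Work bottom-up. For each fragment F, track |ε-closure(F.start)| and whether F's accept lies in that closure (i.e. whether F accepts ε). A single-symbol fragment has closure size 1 and does not accept ε.
  b? → |closure| = 1 (new start) + 1 (body) + 1 (new accept, via ε) = 3
  b?a → |closure| = 3 + 1 = 4 (closure spills across the concat boundary because the left factor accepts ε)
  a ∪ b?a → |closure| = 1 + 1 + 4 = 6 (the new accept is not ε-reachable since no branch accepts ε)
  (a ∪ b?a)* → new start has ε-edges to the inner start and to the new accept, so |closure| = 2 + 6 = 8
  bc → same as the first factor's closure: |closure| = 1
  (bc)* → the star's fresh start ε-reaches both the body's start and the fresh accept: |closure| = 2 + 1 = 3
  (bc)* ∪ a ∪ c → |closure| = 1 (new start) + (3 + 1 + 1) + 1 (new accept, since some branch ε-reaches its own accept) = 7
  (a ∪ b?a)*((bc)* ∪ a ∪ c) → the left operand accepts ε, so the closure extends into the next operand (via the concat ε-link); |closure| = 8 + 7 = 15

15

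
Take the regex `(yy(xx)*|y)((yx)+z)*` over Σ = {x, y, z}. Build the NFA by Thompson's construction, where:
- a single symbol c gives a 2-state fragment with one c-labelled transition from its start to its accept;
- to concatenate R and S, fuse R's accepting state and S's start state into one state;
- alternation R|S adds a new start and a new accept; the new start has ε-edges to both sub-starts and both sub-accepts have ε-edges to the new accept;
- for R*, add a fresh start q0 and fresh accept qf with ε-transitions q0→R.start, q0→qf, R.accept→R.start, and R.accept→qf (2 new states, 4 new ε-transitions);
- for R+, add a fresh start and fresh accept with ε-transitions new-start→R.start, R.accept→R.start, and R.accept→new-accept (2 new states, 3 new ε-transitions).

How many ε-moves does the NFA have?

15

By structural recursion:
Each of the 8 symbol leaves contributes 0 ε-transitions.
  xx — 0 ε-transitions
  (xx)* — 4 ε-transitions
  yy(xx)* — 4 ε-transitions
  yy(xx)*|y — 8 ε-transitions
  yx — 0 ε-transitions
  (yx)+ — 3 ε-transitions
  (yx)+z — 3 ε-transitions
  ((yx)+z)* — 7 ε-transitions
  (yy(xx)*|y)((yx)+z)* — 15 ε-transitions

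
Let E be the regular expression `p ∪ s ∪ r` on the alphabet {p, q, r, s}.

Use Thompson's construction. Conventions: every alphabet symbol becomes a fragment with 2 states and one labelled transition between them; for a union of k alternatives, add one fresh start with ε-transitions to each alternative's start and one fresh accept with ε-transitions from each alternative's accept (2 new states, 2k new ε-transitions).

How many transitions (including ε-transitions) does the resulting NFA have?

Recursing over subexpressions:
Each of the 3 symbol leaves contributes 1 transition (1 symbol, 0 ε).
  p ∪ s ∪ r : 9 transitions (3 symbol, 6 ε)

9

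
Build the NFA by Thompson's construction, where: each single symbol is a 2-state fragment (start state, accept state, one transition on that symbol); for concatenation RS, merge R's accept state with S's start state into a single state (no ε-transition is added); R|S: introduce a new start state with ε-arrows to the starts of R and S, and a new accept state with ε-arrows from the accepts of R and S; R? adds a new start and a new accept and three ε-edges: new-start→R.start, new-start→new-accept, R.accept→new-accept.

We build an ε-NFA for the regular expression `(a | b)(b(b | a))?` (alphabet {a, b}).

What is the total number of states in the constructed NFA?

14

Building bottom-up:
Each of the 5 symbol leaves contributes a 2-state fragment.
  a | b : 6 states
  b | a : 6 states
  b(b | a) : 7 states
  (b(b | a))? : 9 states
  (a | b)(b(b | a))? : 14 states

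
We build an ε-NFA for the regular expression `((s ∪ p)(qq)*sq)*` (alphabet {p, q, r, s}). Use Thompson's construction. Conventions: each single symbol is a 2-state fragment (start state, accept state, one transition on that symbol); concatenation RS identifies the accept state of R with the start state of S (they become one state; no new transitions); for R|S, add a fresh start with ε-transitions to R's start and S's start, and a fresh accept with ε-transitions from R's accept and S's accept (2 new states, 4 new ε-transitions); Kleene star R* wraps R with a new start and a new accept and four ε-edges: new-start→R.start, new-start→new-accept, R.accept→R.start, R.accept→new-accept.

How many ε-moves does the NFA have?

Building bottom-up:
Each of the 6 symbol leaves contributes 0 ε-transitions.
  s ∪ p : 4 ε-transitions
  qq : 0 ε-transitions
  (qq)* : 4 ε-transitions
  (s ∪ p)(qq)*sq : 8 ε-transitions
  ((s ∪ p)(qq)*sq)* : 12 ε-transitions

12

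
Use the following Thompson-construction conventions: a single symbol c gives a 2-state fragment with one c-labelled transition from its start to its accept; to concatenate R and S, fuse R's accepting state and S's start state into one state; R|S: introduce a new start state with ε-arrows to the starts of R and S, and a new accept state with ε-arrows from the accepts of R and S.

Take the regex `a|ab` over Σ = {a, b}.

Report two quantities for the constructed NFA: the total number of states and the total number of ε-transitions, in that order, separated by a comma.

Per subexpression:
Each of the 3 symbol leaves contributes 2 states and 0 ε-transitions.
  ab = 3 states, 0 ε-transitions
  a|ab = 7 states, 4 ε-transitions

7, 4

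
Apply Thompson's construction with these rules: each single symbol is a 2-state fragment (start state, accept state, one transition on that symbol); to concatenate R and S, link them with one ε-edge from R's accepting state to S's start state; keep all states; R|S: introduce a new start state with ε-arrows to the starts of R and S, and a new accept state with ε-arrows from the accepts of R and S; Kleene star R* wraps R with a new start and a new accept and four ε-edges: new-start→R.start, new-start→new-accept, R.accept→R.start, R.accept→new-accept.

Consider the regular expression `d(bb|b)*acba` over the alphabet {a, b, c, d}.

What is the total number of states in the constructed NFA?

Per subexpression:
Each of the 8 symbol leaves contributes a 2-state fragment.
  bb : 4 states
  bb|b : 8 states
  (bb|b)* : 10 states
  d(bb|b)*acba : 20 states

20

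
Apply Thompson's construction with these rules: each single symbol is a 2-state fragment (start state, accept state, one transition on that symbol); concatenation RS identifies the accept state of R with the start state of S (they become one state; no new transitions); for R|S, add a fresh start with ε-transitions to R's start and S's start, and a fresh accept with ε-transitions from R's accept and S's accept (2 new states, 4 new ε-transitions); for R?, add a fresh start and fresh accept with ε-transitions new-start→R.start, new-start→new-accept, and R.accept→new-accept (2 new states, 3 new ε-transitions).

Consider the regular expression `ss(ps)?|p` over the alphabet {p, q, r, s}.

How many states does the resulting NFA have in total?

Per subexpression:
Each of the 5 symbol leaves contributes a 2-state fragment.
  ps → 3 states
  (ps)? → 5 states
  ss(ps)? → 7 states
  ss(ps)?|p → 11 states

11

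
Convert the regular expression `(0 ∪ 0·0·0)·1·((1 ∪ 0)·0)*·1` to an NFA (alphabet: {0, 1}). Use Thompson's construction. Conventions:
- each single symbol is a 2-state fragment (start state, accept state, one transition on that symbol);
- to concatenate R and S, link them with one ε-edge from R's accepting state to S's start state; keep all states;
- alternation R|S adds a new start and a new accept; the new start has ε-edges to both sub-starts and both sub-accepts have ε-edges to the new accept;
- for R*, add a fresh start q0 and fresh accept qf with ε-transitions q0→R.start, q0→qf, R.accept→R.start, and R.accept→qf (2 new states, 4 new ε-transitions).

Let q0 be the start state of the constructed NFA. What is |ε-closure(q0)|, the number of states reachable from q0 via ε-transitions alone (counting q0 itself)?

3

Compute the ε-closure size of each fragment's start state recursively; a symbol fragment's start has no outgoing ε-edge, so its closure is just itself (size 1).
  0·0·0 → same as the first factor's closure: C = 1
  0 ∪ 0·0·0 → C = 1 + 1 + 1 = 3 (the new accept is not ε-reachable since no branch accepts ε)
  1 ∪ 0 → C = 1 + 1 + 1 = 3 (the new accept is not ε-reachable since no branch accepts ε)
  (1 ∪ 0)·0 → same as the first factor's closure: C = 3
  ((1 ∪ 0)·0)* → the star's fresh start ε-reaches both the body's start and the fresh accept: C = 2 + 3 = 5
  (0 ∪ 0·0·0)·1·((1 ∪ 0)·0)*·1 → C equals the left operand's closure size = 3 (its accept is not ε-reachable, so the closure stops there)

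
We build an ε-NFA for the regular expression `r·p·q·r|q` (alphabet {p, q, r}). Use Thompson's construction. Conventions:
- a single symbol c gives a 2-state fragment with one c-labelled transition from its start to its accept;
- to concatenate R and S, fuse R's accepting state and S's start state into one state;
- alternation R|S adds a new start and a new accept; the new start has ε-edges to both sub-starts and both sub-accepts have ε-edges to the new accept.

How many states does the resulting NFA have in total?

Bottom-up over the parse tree:
Each of the 5 symbol leaves contributes a 2-state fragment.
  r·p·q·r — 5 states
  r·p·q·r|q — 9 states

9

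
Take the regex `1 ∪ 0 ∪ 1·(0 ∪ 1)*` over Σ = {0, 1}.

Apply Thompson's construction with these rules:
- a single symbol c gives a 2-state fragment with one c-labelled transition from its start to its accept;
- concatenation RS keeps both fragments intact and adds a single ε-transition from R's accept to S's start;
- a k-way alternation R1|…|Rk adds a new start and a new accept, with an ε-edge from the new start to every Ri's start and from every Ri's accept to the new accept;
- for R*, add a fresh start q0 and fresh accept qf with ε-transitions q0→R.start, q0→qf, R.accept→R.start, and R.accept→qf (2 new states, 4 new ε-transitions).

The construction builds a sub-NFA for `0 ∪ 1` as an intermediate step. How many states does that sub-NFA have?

Fragment for `0 ∪ 1`:
Each of the 2 symbol leaves contributes a 2-state fragment.
  0 ∪ 1 : 6 states

6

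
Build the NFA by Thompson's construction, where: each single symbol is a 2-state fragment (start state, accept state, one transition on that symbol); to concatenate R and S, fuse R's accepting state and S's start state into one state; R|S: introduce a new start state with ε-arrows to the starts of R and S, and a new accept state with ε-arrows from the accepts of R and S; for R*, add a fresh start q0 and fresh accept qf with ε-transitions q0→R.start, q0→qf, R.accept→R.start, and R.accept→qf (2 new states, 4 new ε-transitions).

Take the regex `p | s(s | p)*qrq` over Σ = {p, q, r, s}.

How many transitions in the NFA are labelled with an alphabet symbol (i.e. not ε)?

Building bottom-up:
Each of the 7 symbol leaves contributes exactly 1 symbol transition.
  s | p : 2 symbol transitions
  (s | p)* : 2 symbol transitions
  s(s | p)*qrq : 6 symbol transitions
  p | s(s | p)*qrq : 7 symbol transitions

7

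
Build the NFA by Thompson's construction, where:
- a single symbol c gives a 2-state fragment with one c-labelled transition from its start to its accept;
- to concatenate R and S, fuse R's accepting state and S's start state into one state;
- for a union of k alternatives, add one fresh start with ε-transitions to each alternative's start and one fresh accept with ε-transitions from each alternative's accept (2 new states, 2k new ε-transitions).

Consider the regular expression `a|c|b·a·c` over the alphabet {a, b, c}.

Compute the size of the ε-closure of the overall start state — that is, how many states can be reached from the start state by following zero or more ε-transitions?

4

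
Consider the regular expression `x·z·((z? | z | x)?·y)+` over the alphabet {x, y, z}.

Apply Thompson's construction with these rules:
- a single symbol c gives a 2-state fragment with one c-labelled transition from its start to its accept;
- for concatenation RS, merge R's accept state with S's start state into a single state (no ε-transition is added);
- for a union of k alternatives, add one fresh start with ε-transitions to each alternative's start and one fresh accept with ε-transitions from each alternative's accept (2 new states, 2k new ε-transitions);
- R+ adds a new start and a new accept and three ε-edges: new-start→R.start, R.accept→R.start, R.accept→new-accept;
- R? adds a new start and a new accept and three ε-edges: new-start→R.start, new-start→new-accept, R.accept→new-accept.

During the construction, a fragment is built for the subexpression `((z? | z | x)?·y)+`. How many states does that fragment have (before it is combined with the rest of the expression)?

Fragment for `((z? | z | x)?·y)+`:
Each of the 4 symbol leaves contributes a 2-state fragment.
  z? — 4 states
  z? | z | x — 10 states
  (z? | z | x)? — 12 states
  (z? | z | x)?·y — 13 states
  ((z? | z | x)?·y)+ — 15 states

15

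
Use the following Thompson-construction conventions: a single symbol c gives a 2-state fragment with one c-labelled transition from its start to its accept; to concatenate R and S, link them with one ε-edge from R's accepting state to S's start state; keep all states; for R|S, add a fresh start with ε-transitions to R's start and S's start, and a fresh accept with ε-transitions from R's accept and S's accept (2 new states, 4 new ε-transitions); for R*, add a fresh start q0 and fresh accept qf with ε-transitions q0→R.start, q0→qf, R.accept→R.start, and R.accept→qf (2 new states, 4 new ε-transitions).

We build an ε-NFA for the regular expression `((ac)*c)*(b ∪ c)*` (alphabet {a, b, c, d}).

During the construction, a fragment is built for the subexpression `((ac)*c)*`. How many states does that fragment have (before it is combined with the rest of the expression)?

Fragment for `((ac)*c)*`:
Each of the 3 symbol leaves contributes a 2-state fragment.
  ac — 4 states
  (ac)* — 6 states
  (ac)*c — 8 states
  ((ac)*c)* — 10 states

10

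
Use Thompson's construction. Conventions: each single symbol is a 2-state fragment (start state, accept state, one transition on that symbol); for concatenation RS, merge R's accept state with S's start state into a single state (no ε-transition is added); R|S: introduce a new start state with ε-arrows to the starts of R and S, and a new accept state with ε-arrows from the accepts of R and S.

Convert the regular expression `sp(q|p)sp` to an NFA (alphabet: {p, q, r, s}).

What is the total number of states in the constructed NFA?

By structural recursion:
Each of the 6 symbol leaves contributes a 2-state fragment.
  q|p — 6 states
  sp(q|p)sp — 10 states

10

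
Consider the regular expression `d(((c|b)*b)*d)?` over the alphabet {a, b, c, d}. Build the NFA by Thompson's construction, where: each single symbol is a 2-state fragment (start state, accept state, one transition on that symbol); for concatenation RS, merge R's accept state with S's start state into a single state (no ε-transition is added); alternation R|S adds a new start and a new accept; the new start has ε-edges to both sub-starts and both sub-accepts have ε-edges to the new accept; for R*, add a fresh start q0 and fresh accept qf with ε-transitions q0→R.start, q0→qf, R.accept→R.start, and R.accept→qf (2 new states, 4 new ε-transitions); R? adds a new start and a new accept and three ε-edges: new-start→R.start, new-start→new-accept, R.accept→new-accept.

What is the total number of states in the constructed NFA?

15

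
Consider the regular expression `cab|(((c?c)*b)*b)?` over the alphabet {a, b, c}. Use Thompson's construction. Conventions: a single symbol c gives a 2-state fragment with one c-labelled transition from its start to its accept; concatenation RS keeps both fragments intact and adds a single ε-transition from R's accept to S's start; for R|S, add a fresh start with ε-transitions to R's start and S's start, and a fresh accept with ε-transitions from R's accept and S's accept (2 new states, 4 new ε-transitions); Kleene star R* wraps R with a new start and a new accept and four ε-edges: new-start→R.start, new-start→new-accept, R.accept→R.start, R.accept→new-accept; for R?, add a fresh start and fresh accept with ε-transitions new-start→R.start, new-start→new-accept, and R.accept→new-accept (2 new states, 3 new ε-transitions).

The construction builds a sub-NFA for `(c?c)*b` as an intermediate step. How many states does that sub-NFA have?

10

Fragment for `(c?c)*b`:
Each of the 3 symbol leaves contributes a 2-state fragment.
  c? = 4 states
  c?c = 6 states
  (c?c)* = 8 states
  (c?c)*b = 10 states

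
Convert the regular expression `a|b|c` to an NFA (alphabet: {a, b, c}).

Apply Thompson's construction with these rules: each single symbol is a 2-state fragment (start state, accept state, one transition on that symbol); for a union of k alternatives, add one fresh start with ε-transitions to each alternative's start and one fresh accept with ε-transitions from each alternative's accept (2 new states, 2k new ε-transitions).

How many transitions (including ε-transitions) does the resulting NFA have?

9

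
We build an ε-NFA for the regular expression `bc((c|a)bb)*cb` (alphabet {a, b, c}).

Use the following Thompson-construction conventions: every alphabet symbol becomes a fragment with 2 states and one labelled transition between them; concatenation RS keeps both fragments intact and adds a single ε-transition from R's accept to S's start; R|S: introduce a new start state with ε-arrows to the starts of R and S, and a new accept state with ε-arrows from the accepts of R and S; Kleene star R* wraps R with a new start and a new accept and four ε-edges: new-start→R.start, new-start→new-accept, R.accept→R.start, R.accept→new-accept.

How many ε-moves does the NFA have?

14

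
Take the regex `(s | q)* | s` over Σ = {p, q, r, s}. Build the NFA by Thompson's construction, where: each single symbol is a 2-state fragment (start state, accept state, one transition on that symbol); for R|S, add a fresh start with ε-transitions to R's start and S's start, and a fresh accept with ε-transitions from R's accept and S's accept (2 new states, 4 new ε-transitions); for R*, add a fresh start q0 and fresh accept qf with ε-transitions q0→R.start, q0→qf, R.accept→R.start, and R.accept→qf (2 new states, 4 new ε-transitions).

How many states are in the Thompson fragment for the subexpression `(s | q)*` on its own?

8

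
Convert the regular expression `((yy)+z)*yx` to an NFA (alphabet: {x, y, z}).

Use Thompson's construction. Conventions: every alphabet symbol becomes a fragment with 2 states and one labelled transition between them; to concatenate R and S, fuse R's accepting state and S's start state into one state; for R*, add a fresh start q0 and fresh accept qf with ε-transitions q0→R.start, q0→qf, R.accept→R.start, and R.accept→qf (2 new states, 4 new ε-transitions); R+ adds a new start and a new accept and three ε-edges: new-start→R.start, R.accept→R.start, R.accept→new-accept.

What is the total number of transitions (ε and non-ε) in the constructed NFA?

12

Bottom-up over the parse tree:
Each of the 5 symbol leaves contributes 1 transition (1 symbol, 0 ε).
  yy — 2 transitions (2 symbol, 0 ε)
  (yy)+ — 5 transitions (2 symbol, 3 ε)
  (yy)+z — 6 transitions (3 symbol, 3 ε)
  ((yy)+z)* — 10 transitions (3 symbol, 7 ε)
  ((yy)+z)*yx — 12 transitions (5 symbol, 7 ε)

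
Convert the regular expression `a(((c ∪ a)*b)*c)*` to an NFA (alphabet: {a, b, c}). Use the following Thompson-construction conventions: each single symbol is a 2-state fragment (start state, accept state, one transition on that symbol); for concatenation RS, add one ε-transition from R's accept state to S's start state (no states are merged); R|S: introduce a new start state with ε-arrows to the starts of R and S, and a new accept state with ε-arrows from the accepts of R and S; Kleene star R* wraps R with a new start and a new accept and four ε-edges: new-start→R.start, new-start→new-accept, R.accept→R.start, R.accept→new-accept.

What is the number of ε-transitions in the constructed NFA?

Building bottom-up:
Each of the 5 symbol leaves contributes 0 ε-transitions.
  c ∪ a → 4 ε-transitions
  (c ∪ a)* → 8 ε-transitions
  (c ∪ a)*b → 9 ε-transitions
  ((c ∪ a)*b)* → 13 ε-transitions
  ((c ∪ a)*b)*c → 14 ε-transitions
  (((c ∪ a)*b)*c)* → 18 ε-transitions
  a(((c ∪ a)*b)*c)* → 19 ε-transitions

19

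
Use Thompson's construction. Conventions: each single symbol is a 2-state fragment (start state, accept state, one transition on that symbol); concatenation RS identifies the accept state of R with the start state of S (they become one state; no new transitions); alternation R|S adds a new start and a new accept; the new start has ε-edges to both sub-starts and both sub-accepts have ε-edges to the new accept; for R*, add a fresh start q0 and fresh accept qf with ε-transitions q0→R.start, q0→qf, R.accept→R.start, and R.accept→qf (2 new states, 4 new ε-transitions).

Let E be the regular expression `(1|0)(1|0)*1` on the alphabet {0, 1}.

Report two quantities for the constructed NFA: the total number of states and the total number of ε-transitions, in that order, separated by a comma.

14, 12

By structural recursion:
Each of the 5 symbol leaves contributes 2 states and 0 ε-transitions.
  1|0 — 6 states, 4 ε-transitions
  1|0 — 6 states, 4 ε-transitions
  (1|0)* — 8 states, 8 ε-transitions
  (1|0)(1|0)*1 — 14 states, 12 ε-transitions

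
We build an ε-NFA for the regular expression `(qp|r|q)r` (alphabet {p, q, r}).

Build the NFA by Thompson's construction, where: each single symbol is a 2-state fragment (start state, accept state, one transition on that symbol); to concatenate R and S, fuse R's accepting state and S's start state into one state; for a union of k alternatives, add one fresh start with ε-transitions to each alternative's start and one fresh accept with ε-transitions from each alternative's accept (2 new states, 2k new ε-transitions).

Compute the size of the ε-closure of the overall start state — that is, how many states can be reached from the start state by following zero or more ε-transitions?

Compute the ε-closure size of each fragment's start state recursively; a symbol fragment's start has no outgoing ε-edge, so its closure is just itself (size 1).
  qp — same as the first factor's closure: C = 1
  qp|r|q — C = 1 + 1 + 1 + 1 = 4 (the new accept is not ε-reachable since no branch accepts ε)
  (qp|r|q)r — C equals the left operand's closure size = 4 (its accept is not ε-reachable, so the closure stops there)

4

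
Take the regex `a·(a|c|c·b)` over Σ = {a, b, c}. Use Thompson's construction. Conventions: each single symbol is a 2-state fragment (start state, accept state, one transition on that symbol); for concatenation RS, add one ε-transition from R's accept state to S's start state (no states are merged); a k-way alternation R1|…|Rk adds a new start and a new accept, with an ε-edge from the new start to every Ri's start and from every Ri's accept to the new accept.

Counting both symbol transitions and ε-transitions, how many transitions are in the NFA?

Recursing over subexpressions:
Each of the 5 symbol leaves contributes 1 transition (1 symbol, 0 ε).
  c·b — 3 transitions (2 symbol, 1 ε)
  a|c|c·b — 11 transitions (4 symbol, 7 ε)
  a·(a|c|c·b) — 13 transitions (5 symbol, 8 ε)

13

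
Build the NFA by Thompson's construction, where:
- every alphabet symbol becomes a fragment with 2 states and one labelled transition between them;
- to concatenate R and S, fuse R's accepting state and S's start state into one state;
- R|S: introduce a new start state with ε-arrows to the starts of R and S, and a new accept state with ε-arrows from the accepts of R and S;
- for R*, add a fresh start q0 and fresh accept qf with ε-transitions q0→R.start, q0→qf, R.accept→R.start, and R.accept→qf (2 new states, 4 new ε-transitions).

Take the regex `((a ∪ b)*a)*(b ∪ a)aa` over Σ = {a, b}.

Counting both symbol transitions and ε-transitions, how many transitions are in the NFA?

By structural recursion:
Each of the 7 symbol leaves contributes 1 transition (1 symbol, 0 ε).
  a ∪ b — 6 transitions (2 symbol, 4 ε)
  (a ∪ b)* — 10 transitions (2 symbol, 8 ε)
  (a ∪ b)*a — 11 transitions (3 symbol, 8 ε)
  ((a ∪ b)*a)* — 15 transitions (3 symbol, 12 ε)
  b ∪ a — 6 transitions (2 symbol, 4 ε)
  ((a ∪ b)*a)*(b ∪ a)aa — 23 transitions (7 symbol, 16 ε)

23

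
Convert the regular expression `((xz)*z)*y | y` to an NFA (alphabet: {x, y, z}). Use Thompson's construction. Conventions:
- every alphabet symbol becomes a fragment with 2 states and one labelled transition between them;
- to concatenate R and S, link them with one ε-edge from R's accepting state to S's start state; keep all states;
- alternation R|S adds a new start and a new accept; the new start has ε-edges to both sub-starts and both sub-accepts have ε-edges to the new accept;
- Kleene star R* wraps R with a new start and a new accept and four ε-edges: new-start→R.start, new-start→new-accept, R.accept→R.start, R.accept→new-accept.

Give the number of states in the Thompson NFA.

By structural recursion:
Each of the 5 symbol leaves contributes a 2-state fragment.
  xz → 4 states
  (xz)* → 6 states
  (xz)*z → 8 states
  ((xz)*z)* → 10 states
  ((xz)*z)*y → 12 states
  ((xz)*z)*y | y → 16 states

16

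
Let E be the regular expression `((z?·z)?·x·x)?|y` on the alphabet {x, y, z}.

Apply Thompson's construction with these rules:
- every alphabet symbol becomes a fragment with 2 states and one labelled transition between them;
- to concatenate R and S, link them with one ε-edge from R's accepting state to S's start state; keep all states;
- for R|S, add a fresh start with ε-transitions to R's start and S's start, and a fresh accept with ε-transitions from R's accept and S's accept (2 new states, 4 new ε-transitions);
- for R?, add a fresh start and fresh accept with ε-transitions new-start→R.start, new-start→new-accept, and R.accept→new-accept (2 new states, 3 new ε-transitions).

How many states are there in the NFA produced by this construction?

Per subexpression:
Each of the 5 symbol leaves contributes a 2-state fragment.
  z? → 4 states
  z?·z → 6 states
  (z?·z)? → 8 states
  (z?·z)?·x·x → 12 states
  ((z?·z)?·x·x)? → 14 states
  ((z?·z)?·x·x)?|y → 18 states

18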